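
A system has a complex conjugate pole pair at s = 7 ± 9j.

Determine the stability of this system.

Real part of poles is 7 (> 0, right half-plane). Unstable.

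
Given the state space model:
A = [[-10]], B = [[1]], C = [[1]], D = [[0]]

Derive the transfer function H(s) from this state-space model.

(sI - A)⁻¹ = 1/(s + 10). H(s) = 1 × 1/(s + 10) + 0 = 1/(s + 10).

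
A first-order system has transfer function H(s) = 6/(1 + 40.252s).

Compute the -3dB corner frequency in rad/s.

Corner frequency = 1/τ = 1/40.252 = 0.025 rad/s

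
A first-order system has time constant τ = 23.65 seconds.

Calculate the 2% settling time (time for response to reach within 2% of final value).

For first-order system, 2% settling time ≈ 4τ = 4 × 23.65 = 94.6 s.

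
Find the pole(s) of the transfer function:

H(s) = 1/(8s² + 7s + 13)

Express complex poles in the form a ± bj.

Discriminant = 7² - 4×8×13 = 49 - 416 = -367 < 0, so the poles are a complex conjugate pair s = (-7 ± j√367)/(2×8). Real part = -7/(2×8) = -7/16 = -0.4375; imaginary part = ±√367/(2×8) ≈ 1.1973. Poles: s = -0.4375 ± 1.1973j.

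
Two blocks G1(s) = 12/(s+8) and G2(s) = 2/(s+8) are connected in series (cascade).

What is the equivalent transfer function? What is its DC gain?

Series: multiply transfer functions. G_eq = 12/(s+8) × 2/(s+8) = 24/((s+8)(s+8)). DC gain = 24/(8×8) = 0.375.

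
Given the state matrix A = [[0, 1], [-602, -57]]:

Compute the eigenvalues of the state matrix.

det(A - λI) = λ² - (-57)λ + 602 = (λ - (-14))(λ - (-43)). Eigenvalues: -14, -43.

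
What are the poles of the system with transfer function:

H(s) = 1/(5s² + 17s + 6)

Discriminant = 17² - 4×5×6 = 289 - 120 = 169 > 0, so two distinct real poles. Using quadratic formula: s = (-17 ± √169)/(2×5) = (-17 ± √169)/10, with √169 = 13. s₁ = -4/10 = -0.4, s₂ = -30/10 = -3. Poles: s₁ = -0.4, s₂ = -3.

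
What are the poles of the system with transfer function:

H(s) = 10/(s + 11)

Pole is where denominator = 0: s + 11 = 0, so s = -11.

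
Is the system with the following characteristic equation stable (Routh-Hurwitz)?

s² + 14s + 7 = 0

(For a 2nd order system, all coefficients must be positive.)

Coefficients: 1, 14, 7. All positive, so system is stable.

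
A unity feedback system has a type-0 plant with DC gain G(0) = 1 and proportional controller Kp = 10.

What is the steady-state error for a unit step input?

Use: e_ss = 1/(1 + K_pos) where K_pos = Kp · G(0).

K_pos = Kp · G(0) = 10 × 1 = 10. e_ss = 1/(1 + 10) = 0.0909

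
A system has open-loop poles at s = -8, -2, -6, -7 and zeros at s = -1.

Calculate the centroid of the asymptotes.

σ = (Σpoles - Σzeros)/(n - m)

σ = (Σpoles - Σzeros)/(n - m) = (-23 - (-1))/(4 - 1) = -22/3 = -7.33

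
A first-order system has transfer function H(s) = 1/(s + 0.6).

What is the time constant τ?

For H(s) = 1/(s + 1/τ), the pole is at -1/τ = -0.6, so τ = 1/0.6 = 1.6667 s.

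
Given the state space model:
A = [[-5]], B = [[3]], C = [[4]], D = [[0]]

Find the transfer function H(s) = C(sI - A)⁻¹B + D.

(sI - A)⁻¹ = 1/(s + 5). H(s) = 4 × 3/(s + 5) + 0 = 12/(s + 5).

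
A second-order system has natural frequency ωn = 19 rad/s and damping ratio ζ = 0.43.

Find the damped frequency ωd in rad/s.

ωd = ωn√(1 - ζ²) = 19√(1 - 0.43²) = 17.15 rad/s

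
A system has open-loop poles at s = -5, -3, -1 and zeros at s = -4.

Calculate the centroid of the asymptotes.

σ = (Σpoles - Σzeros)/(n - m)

σ = (Σpoles - Σzeros)/(n - m) = (-9 - (-4))/(3 - 1) = -5/2 = -2.5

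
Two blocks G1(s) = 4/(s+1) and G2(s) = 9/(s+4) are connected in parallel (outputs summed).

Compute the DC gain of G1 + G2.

Parallel: G_eq = G1 + G2. DC gain = G1(0) + G2(0) = 4/1 + 9/4 = 4 + 2.25 = 6.25.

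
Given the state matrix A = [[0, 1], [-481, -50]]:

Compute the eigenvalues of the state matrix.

det(A - λI) = λ² - (-50)λ + 481 = (λ - (-13))(λ - (-37)). Eigenvalues: -13, -37.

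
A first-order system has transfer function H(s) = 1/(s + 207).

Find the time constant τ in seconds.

For H(s) = 1/(s + 1/τ), the pole is at -1/τ = -207, so τ = 1/207 = 0.0048 s.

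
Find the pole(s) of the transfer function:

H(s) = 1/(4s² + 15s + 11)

Discriminant = 15² - 4×4×11 = 225 - 176 = 49 > 0, so two distinct real poles. Using quadratic formula: s = (-15 ± √49)/(2×4) = (-15 ± √49)/8, with √49 = 7. s₁ = -8/8 = -1, s₂ = -22/8 = -2.75. Poles: s₁ = -1, s₂ = -2.75.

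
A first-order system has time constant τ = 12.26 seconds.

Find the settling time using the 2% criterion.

For first-order system, 2% settling time ≈ 4τ = 4 × 12.26 = 49.04 s.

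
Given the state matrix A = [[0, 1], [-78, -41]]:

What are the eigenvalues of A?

det(A - λI) = λ² - (-41)λ + 78 = (λ - (-2))(λ - (-39)). Eigenvalues: -2, -39.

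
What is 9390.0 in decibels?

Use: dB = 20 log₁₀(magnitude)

dB = 20 log₁₀(9390.0) = 79.5 dB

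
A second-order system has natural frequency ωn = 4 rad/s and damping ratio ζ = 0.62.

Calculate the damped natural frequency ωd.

ωd = ωn√(1 - ζ²) = 4√(1 - 0.62²) = 3.14 rad/s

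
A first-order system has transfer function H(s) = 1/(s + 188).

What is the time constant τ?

For H(s) = 1/(s + 1/τ), the pole is at -1/τ = -188, so τ = 1/188 = 0.0053 s.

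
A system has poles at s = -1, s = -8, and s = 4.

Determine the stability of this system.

Pole(s) at s = 4 are not in the left half-plane. System is unstable.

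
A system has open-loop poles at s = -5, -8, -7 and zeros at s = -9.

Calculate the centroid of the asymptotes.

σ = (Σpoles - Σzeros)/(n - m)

σ = (Σpoles - Σzeros)/(n - m) = (-20 - (-9))/(3 - 1) = -11/2 = -5.5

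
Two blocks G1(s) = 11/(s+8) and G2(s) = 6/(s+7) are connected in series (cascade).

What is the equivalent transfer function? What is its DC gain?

Series: multiply transfer functions. G_eq = 11/(s+8) × 6/(s+7) = 66/((s+8)(s+7)). DC gain = 66/(8×7) = 1.1786.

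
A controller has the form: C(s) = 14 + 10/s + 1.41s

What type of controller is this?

This is a Proportional-Integral-Derivative (PID) controller.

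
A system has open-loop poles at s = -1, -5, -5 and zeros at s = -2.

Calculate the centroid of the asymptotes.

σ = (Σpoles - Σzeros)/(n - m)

σ = (Σpoles - Σzeros)/(n - m) = (-11 - (-2))/(3 - 1) = -9/2 = -4.5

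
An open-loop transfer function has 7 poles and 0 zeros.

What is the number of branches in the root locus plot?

Root locus has n branches where n = number of poles = 7.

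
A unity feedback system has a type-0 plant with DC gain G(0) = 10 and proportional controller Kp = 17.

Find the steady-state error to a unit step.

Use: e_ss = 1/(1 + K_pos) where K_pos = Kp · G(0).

K_pos = Kp · G(0) = 17 × 10 = 170. e_ss = 1/(1 + 170) = 0.0058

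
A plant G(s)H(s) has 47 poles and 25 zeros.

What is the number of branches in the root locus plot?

Root locus has n branches where n = number of poles = 47.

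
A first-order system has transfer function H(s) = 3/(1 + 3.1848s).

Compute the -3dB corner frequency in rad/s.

Corner frequency = 1/τ = 1/3.1848 = 0.314 rad/s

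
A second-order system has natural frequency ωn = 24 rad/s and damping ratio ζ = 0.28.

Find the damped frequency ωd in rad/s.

ωd = ωn√(1 - ζ²) = 24√(1 - 0.28²) = 23.04 rad/s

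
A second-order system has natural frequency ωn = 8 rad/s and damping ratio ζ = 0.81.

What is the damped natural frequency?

ωd = ωn√(1 - ζ²) = 8√(1 - 0.81²) = 4.69 rad/s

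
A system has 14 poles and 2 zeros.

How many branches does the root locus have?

Root locus has n branches where n = number of poles = 14.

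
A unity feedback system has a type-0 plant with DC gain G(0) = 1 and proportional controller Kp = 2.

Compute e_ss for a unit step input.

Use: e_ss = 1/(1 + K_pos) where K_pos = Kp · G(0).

K_pos = Kp · G(0) = 2 × 1 = 2. e_ss = 1/(1 + 2) = 0.3333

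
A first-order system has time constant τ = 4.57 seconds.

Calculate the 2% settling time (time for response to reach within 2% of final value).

For first-order system, 2% settling time ≈ 4τ = 4 × 4.57 = 18.28 s.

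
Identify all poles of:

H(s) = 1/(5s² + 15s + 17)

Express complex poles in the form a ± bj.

Discriminant = 15² - 4×5×17 = 225 - 340 = -115 < 0, so the poles are a complex conjugate pair s = (-15 ± j√115)/(2×5). Real part = -15/(2×5) = -15/10 = -1.5; imaginary part = ±√115/(2×5) ≈ 1.0724. Poles: s = -1.5 ± 1.0724j.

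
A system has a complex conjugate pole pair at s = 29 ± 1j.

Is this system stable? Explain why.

Real part of poles is 29 (> 0, right half-plane). Unstable.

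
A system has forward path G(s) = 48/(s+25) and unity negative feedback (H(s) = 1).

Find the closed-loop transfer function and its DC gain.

T(s) = G/(1+GH) = [48/(s+25)] / [1 + 48/(s+25)] = 48/(s+25+48) = 48/(s+73). DC gain = 48/73 = 0.6575.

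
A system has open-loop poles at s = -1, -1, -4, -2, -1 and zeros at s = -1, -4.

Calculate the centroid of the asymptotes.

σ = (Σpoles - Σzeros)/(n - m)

σ = (Σpoles - Σzeros)/(n - m) = (-9 - (-5))/(5 - 2) = -4/3 = -1.33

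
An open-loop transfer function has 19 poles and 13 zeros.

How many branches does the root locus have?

Root locus has n branches where n = number of poles = 19.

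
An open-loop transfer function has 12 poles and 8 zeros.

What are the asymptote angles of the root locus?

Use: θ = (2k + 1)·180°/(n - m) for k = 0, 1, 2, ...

n - m = 12 - 8 = 4. Angles: θk = (2k + 1)·180°/4 = 45°, 135°, 225°, 315°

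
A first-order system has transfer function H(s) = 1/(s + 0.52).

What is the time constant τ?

For H(s) = 1/(s + 1/τ), the pole is at -1/τ = -0.52, so τ = 1/0.52 = 1.9231 s.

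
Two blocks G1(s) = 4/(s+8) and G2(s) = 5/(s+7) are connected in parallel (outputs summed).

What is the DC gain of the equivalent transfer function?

Parallel: G_eq = G1 + G2. DC gain = G1(0) + G2(0) = 4/8 + 5/7 = 0.5 + 0.7143 = 1.2143.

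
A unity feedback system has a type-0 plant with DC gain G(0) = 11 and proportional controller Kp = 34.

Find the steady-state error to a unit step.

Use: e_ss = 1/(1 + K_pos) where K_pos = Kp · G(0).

K_pos = Kp · G(0) = 34 × 11 = 374. e_ss = 1/(1 + 374) = 0.0027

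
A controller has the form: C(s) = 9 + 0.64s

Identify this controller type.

This is a Proportional-Derivative (PD) controller.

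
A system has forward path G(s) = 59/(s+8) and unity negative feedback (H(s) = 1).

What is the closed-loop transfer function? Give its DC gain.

T(s) = G/(1+GH) = [59/(s+8)] / [1 + 59/(s+8)] = 59/(s+8+59) = 59/(s+67). DC gain = 59/67 = 0.8806.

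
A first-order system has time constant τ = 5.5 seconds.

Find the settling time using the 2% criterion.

For first-order system, 2% settling time ≈ 4τ = 4 × 5.5 = 22.0 s.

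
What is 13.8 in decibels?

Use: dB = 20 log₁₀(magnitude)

dB = 20 log₁₀(13.8) = 22.8 dB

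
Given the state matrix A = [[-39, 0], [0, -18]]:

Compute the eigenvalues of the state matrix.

For diagonal matrix, eigenvalues are diagonal entries: λ₁ = -39, λ₂ = -18.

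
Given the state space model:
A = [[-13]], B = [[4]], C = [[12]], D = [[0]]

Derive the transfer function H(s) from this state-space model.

(sI - A)⁻¹ = 1/(s + 13). H(s) = 12 × 4/(s + 13) + 0 = 48/(s + 13).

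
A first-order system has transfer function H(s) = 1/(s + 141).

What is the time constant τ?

For H(s) = 1/(s + 1/τ), the pole is at -1/τ = -141, so τ = 1/141 = 0.0071 s.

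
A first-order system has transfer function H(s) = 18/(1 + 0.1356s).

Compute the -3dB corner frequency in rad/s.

Corner frequency = 1/τ = 1/0.1356 = 7.375 rad/s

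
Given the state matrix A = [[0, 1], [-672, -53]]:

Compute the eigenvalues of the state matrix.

det(A - λI) = λ² - (-53)λ + 672 = (λ - (-21))(λ - (-32)). Eigenvalues: -21, -32.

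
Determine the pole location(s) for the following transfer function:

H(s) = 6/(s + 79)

Pole is where denominator = 0: s + 79 = 0, so s = -79.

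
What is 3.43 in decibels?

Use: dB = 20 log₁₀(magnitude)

dB = 20 log₁₀(3.43) = 10.7 dB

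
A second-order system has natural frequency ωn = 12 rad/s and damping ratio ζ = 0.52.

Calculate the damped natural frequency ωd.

ωd = ωn√(1 - ζ²) = 12√(1 - 0.52²) = 10.25 rad/s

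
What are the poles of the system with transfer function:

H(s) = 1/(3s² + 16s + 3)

Discriminant = 16² - 4×3×3 = 256 - 36 = 220 > 0, so two distinct real poles. Using quadratic formula: s = (-16 ± √220)/(2×3) = (-16 ± √220)/6, with √220 ≈ 14.8324. s₁ ≈ -0.1946, s₂ ≈ -5.1387. Poles: s₁ = -0.1946, s₂ = -5.1387.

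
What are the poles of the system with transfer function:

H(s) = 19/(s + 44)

Pole is where denominator = 0: s + 44 = 0, so s = -44.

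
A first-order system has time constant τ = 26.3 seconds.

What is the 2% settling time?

For first-order system, 2% settling time ≈ 4τ = 4 × 26.3 = 105.2 s.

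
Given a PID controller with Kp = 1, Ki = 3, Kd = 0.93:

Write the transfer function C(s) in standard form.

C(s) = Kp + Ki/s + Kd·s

Substituting values: C(s) = 1 + 3/s + 0.93s = (0.93s² + s + 3)/s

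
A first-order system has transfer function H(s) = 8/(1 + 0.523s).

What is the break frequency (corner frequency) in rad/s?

Corner frequency = 1/τ = 1/0.523 = 1.912 rad/s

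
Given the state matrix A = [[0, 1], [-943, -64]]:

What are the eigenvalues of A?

det(A - λI) = λ² - (-64)λ + 943 = (λ - (-23))(λ - (-41)). Eigenvalues: -23, -41.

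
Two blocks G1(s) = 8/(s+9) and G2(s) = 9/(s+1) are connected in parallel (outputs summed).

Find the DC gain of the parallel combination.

Parallel: G_eq = G1 + G2. DC gain = G1(0) + G2(0) = 8/9 + 9/1 = 0.8889 + 9 = 9.8889.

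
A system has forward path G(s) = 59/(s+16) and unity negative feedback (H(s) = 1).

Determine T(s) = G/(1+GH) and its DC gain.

T(s) = G/(1+GH) = [59/(s+16)] / [1 + 59/(s+16)] = 59/(s+16+59) = 59/(s+75). DC gain = 59/75 = 0.7867.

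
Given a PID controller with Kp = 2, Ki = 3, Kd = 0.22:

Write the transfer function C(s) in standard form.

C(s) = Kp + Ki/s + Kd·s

Substituting values: C(s) = 2 + 3/s + 0.22s = (0.22s² + 2s + 3)/s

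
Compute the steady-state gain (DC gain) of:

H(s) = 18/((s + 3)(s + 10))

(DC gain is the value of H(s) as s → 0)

DC gain = H(0) = 18/(3 × 10) = 18/30 = 0.6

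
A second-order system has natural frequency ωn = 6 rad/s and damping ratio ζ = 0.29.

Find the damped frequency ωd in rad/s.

ωd = ωn√(1 - ζ²) = 6√(1 - 0.29²) = 5.74 rad/s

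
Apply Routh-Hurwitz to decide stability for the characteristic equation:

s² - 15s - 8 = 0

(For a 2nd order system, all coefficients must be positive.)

Coefficients: 1, -15, -8. b=-15, c=-8 not positive, so system is unstable.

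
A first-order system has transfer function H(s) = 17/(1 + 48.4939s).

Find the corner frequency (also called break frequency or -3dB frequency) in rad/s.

Corner frequency = 1/τ = 1/48.4939 = 0.021 rad/s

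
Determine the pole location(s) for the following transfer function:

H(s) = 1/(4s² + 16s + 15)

Discriminant = 16² - 4×4×15 = 256 - 240 = 16 > 0, so two distinct real poles. Using quadratic formula: s = (-16 ± √16)/(2×4) = (-16 ± √16)/8, with √16 = 4. s₁ = -12/8 = -1.5, s₂ = -20/8 = -2.5. Poles: s₁ = -1.5, s₂ = -2.5.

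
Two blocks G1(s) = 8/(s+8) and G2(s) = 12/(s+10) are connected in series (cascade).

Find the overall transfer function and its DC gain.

Series: multiply transfer functions. G_eq = 8/(s+8) × 12/(s+10) = 96/((s+8)(s+10)). DC gain = 96/(8×10) = 1.2.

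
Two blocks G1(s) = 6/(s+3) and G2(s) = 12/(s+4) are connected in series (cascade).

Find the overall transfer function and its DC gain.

Series: multiply transfer functions. G_eq = 6/(s+3) × 12/(s+4) = 72/((s+3)(s+4)). DC gain = 72/(3×4) = 6.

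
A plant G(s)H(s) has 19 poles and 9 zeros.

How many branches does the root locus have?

Root locus has n branches where n = number of poles = 19.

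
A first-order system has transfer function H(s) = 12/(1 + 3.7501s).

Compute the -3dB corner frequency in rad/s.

Corner frequency = 1/τ = 1/3.7501 = 0.267 rad/s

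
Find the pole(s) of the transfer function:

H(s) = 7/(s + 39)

Pole is where denominator = 0: s + 39 = 0, so s = -39.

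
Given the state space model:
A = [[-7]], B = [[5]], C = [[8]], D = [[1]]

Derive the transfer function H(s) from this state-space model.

(sI - A)⁻¹ = 1/(s + 7). H(s) = 8×5/(s + 7) + 1 = (s + 47)/(s + 7).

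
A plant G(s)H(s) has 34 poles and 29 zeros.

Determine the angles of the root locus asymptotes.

n - m = 34 - 29 = 5. Angles: θk = (2k + 1)·180°/5 = 36°, 108°, 180°, 252°, 324°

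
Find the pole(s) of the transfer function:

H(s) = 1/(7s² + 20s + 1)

Discriminant = 20² - 4×7×1 = 400 - 28 = 372 > 0, so two distinct real poles. Using quadratic formula: s = (-20 ± √372)/(2×7) = (-20 ± √372)/14, with √372 ≈ 19.2873. s₁ ≈ -0.0509, s₂ ≈ -2.8062. Poles: s₁ = -0.0509, s₂ = -2.8062.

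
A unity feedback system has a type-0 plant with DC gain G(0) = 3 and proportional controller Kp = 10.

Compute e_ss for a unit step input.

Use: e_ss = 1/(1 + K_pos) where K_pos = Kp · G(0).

K_pos = Kp · G(0) = 10 × 3 = 30. e_ss = 1/(1 + 30) = 0.0323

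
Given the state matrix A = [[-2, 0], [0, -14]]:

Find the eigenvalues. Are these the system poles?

For diagonal matrix, eigenvalues are diagonal entries: λ₁ = -2, λ₂ = -14. Eigenvalues of A = system poles.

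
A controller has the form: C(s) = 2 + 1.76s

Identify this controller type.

This is a Proportional-Derivative (PD) controller.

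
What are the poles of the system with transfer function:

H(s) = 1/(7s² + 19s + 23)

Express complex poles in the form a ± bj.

Discriminant = 19² - 4×7×23 = 361 - 644 = -283 < 0, so the poles are a complex conjugate pair s = (-19 ± j√283)/(2×7). Real part = -19/(2×7) = -19/14 ≈ -1.3571; imaginary part = ±√283/(2×7) ≈ 1.2016. Poles: s = -1.3571 ± 1.2016j.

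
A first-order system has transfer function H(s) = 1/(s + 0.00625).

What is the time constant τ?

For H(s) = 1/(s + 1/τ), the pole is at -1/τ = -0.00625, so τ = 1/0.00625 = 160 s.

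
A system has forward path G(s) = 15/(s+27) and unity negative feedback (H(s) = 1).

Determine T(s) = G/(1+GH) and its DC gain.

T(s) = G/(1+GH) = [15/(s+27)] / [1 + 15/(s+27)] = 15/(s+27+15) = 15/(s+42). DC gain = 15/42 = 0.3571.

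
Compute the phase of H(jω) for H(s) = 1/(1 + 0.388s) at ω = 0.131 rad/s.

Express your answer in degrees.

Phase = -arctan(ωτ) = -arctan(0.131 × 0.388) = -2.9°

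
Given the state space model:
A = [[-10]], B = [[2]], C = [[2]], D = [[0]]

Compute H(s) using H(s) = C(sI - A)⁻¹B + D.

(sI - A)⁻¹ = 1/(s + 10). H(s) = 2 × 2/(s + 10) + 0 = 4/(s + 10).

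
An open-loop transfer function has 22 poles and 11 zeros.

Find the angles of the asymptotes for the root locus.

n - m = 22 - 11 = 11. Angles: θk = (2k + 1)·180°/11 = 16.36°, 49.09°, 81.82°, 114.55°, 147.27°, 180°, 212.73°, 245.45°, 278.18°, 310.91°, 343.64°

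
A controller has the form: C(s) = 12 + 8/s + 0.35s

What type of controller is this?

This is a Proportional-Integral-Derivative (PID) controller.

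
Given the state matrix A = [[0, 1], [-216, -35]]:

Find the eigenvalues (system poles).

det(A - λI) = λ² - (-35)λ + 216 = (λ - (-8))(λ - (-27)). Eigenvalues: -8, -27.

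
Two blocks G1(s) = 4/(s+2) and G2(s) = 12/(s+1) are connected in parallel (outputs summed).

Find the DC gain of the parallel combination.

Parallel: G_eq = G1 + G2. DC gain = G1(0) + G2(0) = 4/2 + 12/1 = 2 + 12 = 14.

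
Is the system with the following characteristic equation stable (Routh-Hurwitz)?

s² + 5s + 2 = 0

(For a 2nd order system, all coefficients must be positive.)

Coefficients: 1, 5, 2. All positive, so system is stable.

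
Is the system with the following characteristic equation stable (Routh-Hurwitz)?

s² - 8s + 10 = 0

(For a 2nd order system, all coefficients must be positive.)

Coefficients: 1, -8, 10. b=-8 not positive, so system is unstable.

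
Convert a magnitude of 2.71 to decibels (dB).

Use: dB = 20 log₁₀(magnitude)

dB = 20 log₁₀(2.71) = 8.7 dB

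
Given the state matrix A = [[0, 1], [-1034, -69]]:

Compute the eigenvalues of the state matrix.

det(A - λI) = λ² - (-69)λ + 1034 = (λ - (-47))(λ - (-22)). Eigenvalues: -47, -22.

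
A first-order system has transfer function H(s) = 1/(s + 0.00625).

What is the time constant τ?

For H(s) = 1/(s + 1/τ), the pole is at -1/τ = -0.00625, so τ = 1/0.00625 = 160 s.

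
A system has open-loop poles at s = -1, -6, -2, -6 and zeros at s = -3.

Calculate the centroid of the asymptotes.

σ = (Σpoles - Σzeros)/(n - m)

σ = (Σpoles - Σzeros)/(n - m) = (-15 - (-3))/(4 - 1) = -12/3 = -4.0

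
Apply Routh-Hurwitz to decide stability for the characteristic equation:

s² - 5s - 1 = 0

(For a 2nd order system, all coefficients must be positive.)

Coefficients: 1, -5, -1. b=-5, c=-1 not positive, so system is unstable.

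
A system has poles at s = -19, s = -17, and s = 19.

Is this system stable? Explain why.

Pole(s) at s = 19 are not in the left half-plane. System is unstable.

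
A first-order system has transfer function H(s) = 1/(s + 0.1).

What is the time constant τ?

For H(s) = 1/(s + 1/τ), the pole is at -1/τ = -0.1, so τ = 1/0.1 = 10 s.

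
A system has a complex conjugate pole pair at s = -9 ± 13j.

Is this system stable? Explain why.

Real part of poles is -9 (< 0, left half-plane). Stable.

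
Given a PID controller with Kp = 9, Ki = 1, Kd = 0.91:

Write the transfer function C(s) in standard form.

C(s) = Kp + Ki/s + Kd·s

Substituting values: C(s) = 9 + 1/s + 0.91s = (0.91s² + 9s + 1)/s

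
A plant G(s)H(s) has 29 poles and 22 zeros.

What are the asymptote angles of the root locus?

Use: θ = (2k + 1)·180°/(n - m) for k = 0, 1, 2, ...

n - m = 29 - 22 = 7. Angles: θk = (2k + 1)·180°/7 = 25.71°, 77.14°, 128.57°, 180°, 231.43°, 282.86°, 334.29°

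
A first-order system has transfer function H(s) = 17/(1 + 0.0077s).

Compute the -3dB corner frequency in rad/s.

Corner frequency = 1/τ = 1/0.0077 = 129.87 rad/s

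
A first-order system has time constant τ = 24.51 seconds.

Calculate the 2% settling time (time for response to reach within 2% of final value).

For first-order system, 2% settling time ≈ 4τ = 4 × 24.51 = 98.04 s.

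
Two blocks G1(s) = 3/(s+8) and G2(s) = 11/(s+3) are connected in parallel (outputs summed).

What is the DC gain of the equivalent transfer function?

Parallel: G_eq = G1 + G2. DC gain = G1(0) + G2(0) = 3/8 + 11/3 = 0.375 + 3.6667 = 4.0417.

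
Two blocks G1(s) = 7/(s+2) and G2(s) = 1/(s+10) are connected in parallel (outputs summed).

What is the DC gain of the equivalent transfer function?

Parallel: G_eq = G1 + G2. DC gain = G1(0) + G2(0) = 7/2 + 1/10 = 3.5 + 0.1 = 3.6.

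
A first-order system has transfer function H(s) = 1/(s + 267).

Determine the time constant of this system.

For H(s) = 1/(s + 1/τ), the pole is at -1/τ = -267, so τ = 1/267 = 0.0037 s.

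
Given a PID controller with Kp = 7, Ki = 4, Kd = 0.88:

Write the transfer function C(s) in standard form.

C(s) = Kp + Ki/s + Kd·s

Substituting values: C(s) = 7 + 4/s + 0.88s = (0.88s² + 7s + 4)/s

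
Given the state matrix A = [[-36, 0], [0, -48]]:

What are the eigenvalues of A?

For diagonal matrix, eigenvalues are diagonal entries: λ₁ = -36, λ₂ = -48.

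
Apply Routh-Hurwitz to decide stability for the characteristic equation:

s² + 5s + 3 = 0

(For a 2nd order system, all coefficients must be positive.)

Coefficients: 1, 5, 3. All positive, so system is stable.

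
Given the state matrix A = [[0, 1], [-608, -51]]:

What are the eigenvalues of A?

det(A - λI) = λ² - (-51)λ + 608 = (λ - (-32))(λ - (-19)). Eigenvalues: -32, -19.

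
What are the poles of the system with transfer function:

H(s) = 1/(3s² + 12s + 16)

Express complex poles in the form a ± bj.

Discriminant = 12² - 4×3×16 = 144 - 192 = -48 < 0, so the poles are a complex conjugate pair s = (-12 ± j√48)/(2×3). Real part = -12/(2×3) = -12/6 = -2; imaginary part = ±√48/(2×3) ≈ 1.1547. Poles: s = -2 ± 1.1547j.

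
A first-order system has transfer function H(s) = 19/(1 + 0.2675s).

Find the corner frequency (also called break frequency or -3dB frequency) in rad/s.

Corner frequency = 1/τ = 1/0.2675 = 3.738 rad/s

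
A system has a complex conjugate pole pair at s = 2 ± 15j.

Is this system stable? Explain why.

Real part of poles is 2 (> 0, right half-plane). Unstable.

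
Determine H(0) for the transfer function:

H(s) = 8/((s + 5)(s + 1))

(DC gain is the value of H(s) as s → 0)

DC gain = H(0) = 8/(5 × 1) = 8/5 = 1.6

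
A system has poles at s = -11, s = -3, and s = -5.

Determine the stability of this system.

All poles are in the left half-plane. System is stable.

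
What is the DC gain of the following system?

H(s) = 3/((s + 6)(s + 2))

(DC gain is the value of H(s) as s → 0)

DC gain = H(0) = 3/(6 × 2) = 3/12 = 0.25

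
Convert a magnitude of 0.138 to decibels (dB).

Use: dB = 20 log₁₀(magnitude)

dB = 20 log₁₀(0.138) = -17.2 dB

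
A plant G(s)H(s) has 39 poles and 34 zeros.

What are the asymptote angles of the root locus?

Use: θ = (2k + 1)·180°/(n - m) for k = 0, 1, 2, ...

n - m = 39 - 34 = 5. Angles: θk = (2k + 1)·180°/5 = 36°, 108°, 180°, 252°, 324°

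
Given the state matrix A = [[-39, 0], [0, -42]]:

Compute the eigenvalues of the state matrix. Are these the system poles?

For diagonal matrix, eigenvalues are diagonal entries: λ₁ = -39, λ₂ = -42. Eigenvalues of A = system poles.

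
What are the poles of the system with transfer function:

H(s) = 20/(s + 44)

Pole is where denominator = 0: s + 44 = 0, so s = -44.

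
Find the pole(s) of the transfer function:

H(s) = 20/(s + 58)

Pole is where denominator = 0: s + 58 = 0, so s = -58.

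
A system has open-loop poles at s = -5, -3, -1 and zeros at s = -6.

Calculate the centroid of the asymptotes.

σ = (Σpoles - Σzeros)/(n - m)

σ = (Σpoles - Σzeros)/(n - m) = (-9 - (-6))/(3 - 1) = -3/2 = -1.5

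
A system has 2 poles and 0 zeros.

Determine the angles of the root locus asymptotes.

n - m = 2 - 0 = 2. Angles: θk = (2k + 1)·180°/2 = 90°, 270°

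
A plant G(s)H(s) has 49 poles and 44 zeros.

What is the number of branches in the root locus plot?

Root locus has n branches where n = number of poles = 49.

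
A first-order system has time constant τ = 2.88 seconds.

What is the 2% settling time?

For first-order system, 2% settling time ≈ 4τ = 4 × 2.88 = 11.52 s.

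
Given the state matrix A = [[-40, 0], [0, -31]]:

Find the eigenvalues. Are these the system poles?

For diagonal matrix, eigenvalues are diagonal entries: λ₁ = -40, λ₂ = -31. Eigenvalues of A = system poles.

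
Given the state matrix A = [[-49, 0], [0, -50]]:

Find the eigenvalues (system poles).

For diagonal matrix, eigenvalues are diagonal entries: λ₁ = -49, λ₂ = -50.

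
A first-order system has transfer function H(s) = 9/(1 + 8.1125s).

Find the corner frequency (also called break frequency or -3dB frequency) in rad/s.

Corner frequency = 1/τ = 1/8.1125 = 0.123 rad/s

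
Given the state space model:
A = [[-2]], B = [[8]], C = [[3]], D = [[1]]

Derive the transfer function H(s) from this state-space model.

(sI - A)⁻¹ = 1/(s + 2). H(s) = 3×8/(s + 2) + 1 = (s + 26)/(s + 2).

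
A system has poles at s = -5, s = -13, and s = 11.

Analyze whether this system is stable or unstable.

Pole(s) at s = 11 are not in the left half-plane. System is unstable.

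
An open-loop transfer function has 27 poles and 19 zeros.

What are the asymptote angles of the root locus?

n - m = 27 - 19 = 8. Angles: θk = (2k + 1)·180°/8 = 22.5°, 67.5°, 112.5°, 157.5°, 202.5°, 247.5°, 292.5°, 337.5°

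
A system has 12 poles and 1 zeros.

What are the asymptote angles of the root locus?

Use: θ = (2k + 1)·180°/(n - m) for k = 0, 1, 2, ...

n - m = 12 - 1 = 11. Angles: θk = (2k + 1)·180°/11 = 16.36°, 49.09°, 81.82°, 114.55°, 147.27°, 180°, 212.73°, 245.45°, 278.18°, 310.91°, 343.64°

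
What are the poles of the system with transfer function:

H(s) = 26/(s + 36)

Pole is where denominator = 0: s + 36 = 0, so s = -36.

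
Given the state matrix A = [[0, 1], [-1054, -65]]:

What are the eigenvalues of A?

det(A - λI) = λ² - (-65)λ + 1054 = (λ - (-31))(λ - (-34)). Eigenvalues: -31, -34.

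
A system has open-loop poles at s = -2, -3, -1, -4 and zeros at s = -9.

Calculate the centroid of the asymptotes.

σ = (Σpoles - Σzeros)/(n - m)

σ = (Σpoles - Σzeros)/(n - m) = (-10 - (-9))/(4 - 1) = -1/3 = -0.33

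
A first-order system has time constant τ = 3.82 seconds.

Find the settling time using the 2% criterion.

For first-order system, 2% settling time ≈ 4τ = 4 × 3.82 = 15.28 s.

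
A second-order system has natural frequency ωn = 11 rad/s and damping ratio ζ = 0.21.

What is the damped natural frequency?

ωd = ωn√(1 - ζ²) = 11√(1 - 0.21²) = 10.75 rad/s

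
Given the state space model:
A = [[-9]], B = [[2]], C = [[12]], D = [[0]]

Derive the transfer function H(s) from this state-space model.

(sI - A)⁻¹ = 1/(s + 9). H(s) = 12 × 2/(s + 9) + 0 = 24/(s + 9).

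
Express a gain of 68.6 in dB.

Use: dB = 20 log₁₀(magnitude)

dB = 20 log₁₀(68.6) = 36.7 dB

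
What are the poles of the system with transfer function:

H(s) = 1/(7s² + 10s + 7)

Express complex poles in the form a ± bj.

Discriminant = 10² - 4×7×7 = 100 - 196 = -96 < 0, so the poles are a complex conjugate pair s = (-10 ± j√96)/(2×7). Real part = -10/(2×7) = -10/14 ≈ -0.7143; imaginary part = ±√96/(2×7) ≈ 0.6999. Poles: s = -0.7143 ± 0.6999j.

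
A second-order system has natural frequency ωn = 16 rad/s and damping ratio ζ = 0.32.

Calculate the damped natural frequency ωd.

ωd = ωn√(1 - ζ²) = 16√(1 - 0.32²) = 15.16 rad/s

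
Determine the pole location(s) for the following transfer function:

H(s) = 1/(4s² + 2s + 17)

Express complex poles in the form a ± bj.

Discriminant = 2² - 4×4×17 = 4 - 272 = -268 < 0, so the poles are a complex conjugate pair s = (-2 ± j√268)/(2×4). Real part = -2/(2×4) = -2/8 = -0.25; imaginary part = ±√268/(2×4) ≈ 2.0463. Poles: s = -0.25 ± 2.0463j.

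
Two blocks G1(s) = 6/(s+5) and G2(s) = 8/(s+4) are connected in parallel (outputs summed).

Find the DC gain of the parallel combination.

Parallel: G_eq = G1 + G2. DC gain = G1(0) + G2(0) = 6/5 + 8/4 = 1.2 + 2 = 3.2.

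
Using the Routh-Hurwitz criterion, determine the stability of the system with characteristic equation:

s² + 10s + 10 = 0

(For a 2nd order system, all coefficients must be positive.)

Coefficients: 1, 10, 10. All positive, so system is stable.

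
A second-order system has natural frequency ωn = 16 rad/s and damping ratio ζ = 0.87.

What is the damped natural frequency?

ωd = ωn√(1 - ζ²) = 16√(1 - 0.87²) = 7.89 rad/s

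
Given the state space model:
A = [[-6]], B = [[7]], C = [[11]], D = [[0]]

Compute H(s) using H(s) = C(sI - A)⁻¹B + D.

(sI - A)⁻¹ = 1/(s + 6). H(s) = 11 × 7/(s + 6) + 0 = 77/(s + 6).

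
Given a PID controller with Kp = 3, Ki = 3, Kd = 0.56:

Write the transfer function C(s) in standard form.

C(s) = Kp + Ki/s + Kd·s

Substituting values: C(s) = 3 + 3/s + 0.56s = (0.56s² + 3s + 3)/s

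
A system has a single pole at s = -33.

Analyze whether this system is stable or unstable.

Pole at s = -33 is in the left half-plane. Stable.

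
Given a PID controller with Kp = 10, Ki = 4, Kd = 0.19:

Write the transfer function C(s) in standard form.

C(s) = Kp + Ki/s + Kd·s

Substituting values: C(s) = 10 + 4/s + 0.19s = (0.19s² + 10s + 4)/s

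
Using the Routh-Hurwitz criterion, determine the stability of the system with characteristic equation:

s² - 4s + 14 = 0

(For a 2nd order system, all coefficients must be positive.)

Coefficients: 1, -4, 14. b=-4 not positive, so system is unstable.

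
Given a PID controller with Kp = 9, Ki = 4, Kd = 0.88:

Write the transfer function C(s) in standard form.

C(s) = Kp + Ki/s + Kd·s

Substituting values: C(s) = 9 + 4/s + 0.88s = (0.88s² + 9s + 4)/s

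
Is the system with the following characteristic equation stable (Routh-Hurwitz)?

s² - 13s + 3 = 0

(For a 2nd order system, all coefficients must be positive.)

Coefficients: 1, -13, 3. b=-13 not positive, so system is unstable.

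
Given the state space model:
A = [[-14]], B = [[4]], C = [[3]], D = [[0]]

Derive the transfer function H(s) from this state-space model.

(sI - A)⁻¹ = 1/(s + 14). H(s) = 3 × 4/(s + 14) + 0 = 12/(s + 14).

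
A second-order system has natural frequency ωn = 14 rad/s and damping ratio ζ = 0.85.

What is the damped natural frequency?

ωd = ωn√(1 - ζ²) = 14√(1 - 0.85²) = 7.37 rad/s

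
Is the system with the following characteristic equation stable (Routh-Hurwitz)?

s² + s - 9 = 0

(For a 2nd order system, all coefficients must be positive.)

Coefficients: 1, 1, -9. c=-9 not positive, so system is unstable.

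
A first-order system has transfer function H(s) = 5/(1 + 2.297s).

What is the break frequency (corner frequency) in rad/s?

Corner frequency = 1/τ = 1/2.297 = 0.435 rad/s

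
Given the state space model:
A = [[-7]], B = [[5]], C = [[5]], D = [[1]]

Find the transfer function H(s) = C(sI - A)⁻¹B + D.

(sI - A)⁻¹ = 1/(s + 7). H(s) = 5×5/(s + 7) + 1 = (s + 32)/(s + 7).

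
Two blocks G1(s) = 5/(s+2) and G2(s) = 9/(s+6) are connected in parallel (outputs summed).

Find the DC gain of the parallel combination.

Parallel: G_eq = G1 + G2. DC gain = G1(0) + G2(0) = 5/2 + 9/6 = 2.5 + 1.5 = 4.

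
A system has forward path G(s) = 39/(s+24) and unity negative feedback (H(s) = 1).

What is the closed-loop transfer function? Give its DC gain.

T(s) = G/(1+GH) = [39/(s+24)] / [1 + 39/(s+24)] = 39/(s+24+39) = 39/(s+63). DC gain = 39/63 = 0.6190.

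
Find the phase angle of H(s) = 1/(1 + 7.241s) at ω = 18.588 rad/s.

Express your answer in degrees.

Phase = -arctan(ωτ) = -arctan(18.588 × 7.241) = -89.6°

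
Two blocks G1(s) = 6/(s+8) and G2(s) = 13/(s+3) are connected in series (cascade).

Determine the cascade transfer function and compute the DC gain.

Series: multiply transfer functions. G_eq = 6/(s+8) × 13/(s+3) = 78/((s+8)(s+3)). DC gain = 78/(8×3) = 3.25.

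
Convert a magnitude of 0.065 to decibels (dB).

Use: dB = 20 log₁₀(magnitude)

dB = 20 log₁₀(0.065) = -23.7 dB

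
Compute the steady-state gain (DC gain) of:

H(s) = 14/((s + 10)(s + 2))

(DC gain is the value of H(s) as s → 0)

DC gain = H(0) = 14/(10 × 2) = 14/20 = 0.7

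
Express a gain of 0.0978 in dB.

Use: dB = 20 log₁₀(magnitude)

dB = 20 log₁₀(0.0978) = -20.2 dB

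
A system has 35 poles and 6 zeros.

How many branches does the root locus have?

Root locus has n branches where n = number of poles = 35.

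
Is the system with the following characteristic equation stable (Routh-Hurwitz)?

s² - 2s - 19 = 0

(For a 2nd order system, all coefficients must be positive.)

Coefficients: 1, -2, -19. b=-2, c=-19 not positive, so system is unstable.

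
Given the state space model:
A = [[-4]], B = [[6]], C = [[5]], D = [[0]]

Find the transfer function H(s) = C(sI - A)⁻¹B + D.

(sI - A)⁻¹ = 1/(s + 4). H(s) = 5 × 6/(s + 4) + 0 = 30/(s + 4).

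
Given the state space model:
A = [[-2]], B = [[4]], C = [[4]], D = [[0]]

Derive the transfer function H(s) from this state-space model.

(sI - A)⁻¹ = 1/(s + 2). H(s) = 4 × 4/(s + 2) + 0 = 16/(s + 2).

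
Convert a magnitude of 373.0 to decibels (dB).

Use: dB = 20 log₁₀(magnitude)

dB = 20 log₁₀(373.0) = 51.4 dB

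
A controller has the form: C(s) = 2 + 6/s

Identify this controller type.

This is a Proportional-Integral (PI) controller.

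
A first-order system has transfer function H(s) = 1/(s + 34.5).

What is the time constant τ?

For H(s) = 1/(s + 1/τ), the pole is at -1/τ = -34.5, so τ = 1/34.5 = 0.0290 s.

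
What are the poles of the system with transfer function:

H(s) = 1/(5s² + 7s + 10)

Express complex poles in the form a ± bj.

Discriminant = 7² - 4×5×10 = 49 - 200 = -151 < 0, so the poles are a complex conjugate pair s = (-7 ± j√151)/(2×5). Real part = -7/(2×5) = -7/10 = -0.7; imaginary part = ±√151/(2×5) ≈ 1.2288. Poles: s = -0.7 ± 1.2288j.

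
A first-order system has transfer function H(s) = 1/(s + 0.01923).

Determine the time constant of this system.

For H(s) = 1/(s + 1/τ), the pole is at -1/τ = -0.01923, so τ = 1/0.01923 = 52 s.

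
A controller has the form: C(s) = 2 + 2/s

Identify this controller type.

This is a Proportional-Integral (PI) controller.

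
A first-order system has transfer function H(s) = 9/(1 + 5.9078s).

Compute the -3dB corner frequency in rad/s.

Corner frequency = 1/τ = 1/5.9078 = 0.169 rad/s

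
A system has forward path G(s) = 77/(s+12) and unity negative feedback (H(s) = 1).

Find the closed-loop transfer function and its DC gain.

T(s) = G/(1+GH) = [77/(s+12)] / [1 + 77/(s+12)] = 77/(s+12+77) = 77/(s+89). DC gain = 77/89 = 0.8652.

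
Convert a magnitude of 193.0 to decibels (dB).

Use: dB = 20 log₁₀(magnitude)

dB = 20 log₁₀(193.0) = 45.7 dB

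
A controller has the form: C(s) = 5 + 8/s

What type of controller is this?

This is a Proportional-Integral (PI) controller.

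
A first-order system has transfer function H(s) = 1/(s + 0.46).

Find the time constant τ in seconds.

For H(s) = 1/(s + 1/τ), the pole is at -1/τ = -0.46, so τ = 1/0.46 = 2.1739 s.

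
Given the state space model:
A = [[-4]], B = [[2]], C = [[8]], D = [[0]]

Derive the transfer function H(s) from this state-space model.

(sI - A)⁻¹ = 1/(s + 4). H(s) = 8 × 2/(s + 4) + 0 = 16/(s + 4).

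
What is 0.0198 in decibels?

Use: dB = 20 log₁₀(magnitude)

dB = 20 log₁₀(0.0198) = -34.1 dB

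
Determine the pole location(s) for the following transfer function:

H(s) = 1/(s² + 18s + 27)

Discriminant = 18² - 4×1×27 = 324 - 108 = 216 > 0, so two distinct real poles. Using quadratic formula: s = (-18 ± √216)/(2×1) = (-18 ± √216)/2, with √216 ≈ 14.6969. s₁ ≈ -1.6515, s₂ ≈ -16.3485. Poles: s₁ = -1.6515, s₂ = -16.3485.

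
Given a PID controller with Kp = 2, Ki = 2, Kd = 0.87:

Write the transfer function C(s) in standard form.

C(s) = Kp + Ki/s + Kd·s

Substituting values: C(s) = 2 + 2/s + 0.87s = (0.87s² + 2s + 2)/s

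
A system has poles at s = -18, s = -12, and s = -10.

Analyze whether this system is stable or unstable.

All poles are in the left half-plane. System is stable.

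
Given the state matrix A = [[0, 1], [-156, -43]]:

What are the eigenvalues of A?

det(A - λI) = λ² - (-43)λ + 156 = (λ - (-39))(λ - (-4)). Eigenvalues: -39, -4.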